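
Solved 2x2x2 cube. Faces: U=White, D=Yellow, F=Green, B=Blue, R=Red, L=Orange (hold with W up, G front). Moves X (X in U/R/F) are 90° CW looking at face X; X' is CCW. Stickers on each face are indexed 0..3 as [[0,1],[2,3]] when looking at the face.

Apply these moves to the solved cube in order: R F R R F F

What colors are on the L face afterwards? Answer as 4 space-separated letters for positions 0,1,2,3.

After move 1 (R): R=RRRR U=WGWG F=GYGY D=YBYB B=WBWB
After move 2 (F): F=GGYY U=WGOO R=WRGR D=RRYB L=OYOB
After move 3 (R): R=GWRR U=WGOY F=GRYB D=RWYW B=OBGB
After move 4 (R): R=RGRW U=WROB F=GWYW D=RGYO B=YBGB
After move 5 (F): F=YGWW U=WRBY R=OGBW D=RRYO L=OROG
After move 6 (F): F=WYWG U=WRGR R=BGYW D=BOYO L=OROR
Query: L face = OROR

Answer: O R O R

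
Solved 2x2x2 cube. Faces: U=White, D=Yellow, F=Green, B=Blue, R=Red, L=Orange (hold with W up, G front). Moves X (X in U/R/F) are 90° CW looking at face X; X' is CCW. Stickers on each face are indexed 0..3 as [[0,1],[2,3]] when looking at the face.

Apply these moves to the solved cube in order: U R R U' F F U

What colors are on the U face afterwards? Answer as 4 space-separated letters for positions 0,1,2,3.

After move 1 (U): U=WWWW F=RRGG R=BBRR B=OOBB L=GGOO
After move 2 (R): R=RBRB U=WRWG F=RYGY D=YBYO B=WOWB
After move 3 (R): R=RRBB U=WYWY F=RBGO D=YWYW B=GORB
After move 4 (U'): U=YYWW F=GGGO R=RBBB B=RRRB L=GOOO
After move 5 (F): F=GGOG U=YYOO R=WBWB D=BRYW L=GYOW
After move 6 (F): F=OGGG U=YYWY R=OBOB D=WWYW L=GBOR
After move 7 (U): U=WYYY F=OBGG R=RROB B=GBRB L=OGOR
Query: U face = WYYY

Answer: W Y Y Y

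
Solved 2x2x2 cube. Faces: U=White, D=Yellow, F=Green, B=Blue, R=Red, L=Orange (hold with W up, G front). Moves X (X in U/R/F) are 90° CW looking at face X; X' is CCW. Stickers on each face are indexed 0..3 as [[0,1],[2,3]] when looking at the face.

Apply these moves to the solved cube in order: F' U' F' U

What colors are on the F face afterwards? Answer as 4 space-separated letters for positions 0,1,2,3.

Answer: O G O G

Derivation:
After move 1 (F'): F=GGGG U=WWRR R=YRYR D=OOYY L=OWOW
After move 2 (U'): U=WRWR F=OWGG R=GGYR B=YRBB L=BBOW
After move 3 (F'): F=WGOG U=WRGY R=OGOR D=BWYY L=BROW
After move 4 (U): U=GWYR F=OGOG R=YROR B=BRBB L=WGOW
Query: F face = OGOG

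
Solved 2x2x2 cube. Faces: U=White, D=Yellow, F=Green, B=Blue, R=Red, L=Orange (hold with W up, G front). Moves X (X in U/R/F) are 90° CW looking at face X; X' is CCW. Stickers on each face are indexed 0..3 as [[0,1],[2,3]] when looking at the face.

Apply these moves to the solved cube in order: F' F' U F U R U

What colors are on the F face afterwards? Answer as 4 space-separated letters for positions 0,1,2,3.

After move 1 (F'): F=GGGG U=WWRR R=YRYR D=OOYY L=OWOW
After move 2 (F'): F=GGGG U=WWYY R=OROR D=WWYY L=OROR
After move 3 (U): U=YWYW F=ORGG R=BBOR B=ORBB L=GGOR
After move 4 (F): F=GOGR U=YWRG R=YBWR D=OBYY L=GWOW
After move 5 (U): U=RYGW F=YBGR R=ORWR B=GWBB L=GOOW
After move 6 (R): R=WORR U=RBGR F=YBGY D=OBYG B=WWYB
After move 7 (U): U=GRRB F=WOGY R=WWRR B=GOYB L=YBOW
Query: F face = WOGY

Answer: W O G Y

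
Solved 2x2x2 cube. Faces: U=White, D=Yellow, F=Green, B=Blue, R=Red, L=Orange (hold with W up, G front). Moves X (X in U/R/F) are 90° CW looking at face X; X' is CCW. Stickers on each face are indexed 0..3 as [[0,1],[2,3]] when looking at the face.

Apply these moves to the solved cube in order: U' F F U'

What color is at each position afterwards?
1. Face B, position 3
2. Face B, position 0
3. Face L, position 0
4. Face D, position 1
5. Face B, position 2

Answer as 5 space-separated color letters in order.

After move 1 (U'): U=WWWW F=OOGG R=GGRR B=RRBB L=BBOO
After move 2 (F): F=GOGO U=WWOB R=WGWR D=RGYY L=BYOY
After move 3 (F): F=GGOO U=WWYY R=OGBR D=WWYY L=BROG
After move 4 (U'): U=WYWY F=BROO R=GGBR B=OGBB L=RROG
Query 1: B[3] = B
Query 2: B[0] = O
Query 3: L[0] = R
Query 4: D[1] = W
Query 5: B[2] = B

Answer: B O R W B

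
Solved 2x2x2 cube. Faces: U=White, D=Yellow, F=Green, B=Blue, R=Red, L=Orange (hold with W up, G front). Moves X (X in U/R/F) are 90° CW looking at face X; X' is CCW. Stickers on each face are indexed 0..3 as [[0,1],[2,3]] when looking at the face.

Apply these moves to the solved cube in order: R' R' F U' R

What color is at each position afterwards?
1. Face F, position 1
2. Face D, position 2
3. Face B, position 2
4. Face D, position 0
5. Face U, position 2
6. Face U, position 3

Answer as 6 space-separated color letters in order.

Answer: R Y O R W B

Derivation:
After move 1 (R'): R=RRRR U=WBWB F=GWGW D=YGYG B=YBYB
After move 2 (R'): R=RRRR U=WYWY F=GBGB D=YWYW B=GBGB
After move 3 (F): F=GGBB U=WYOO R=WRYR D=RRYW L=OYOW
After move 4 (U'): U=YOWO F=OYBB R=GGYR B=WRGB L=GBOW
After move 5 (R): R=YGRG U=YYWB F=ORBW D=RGYW B=OROB
Query 1: F[1] = R
Query 2: D[2] = Y
Query 3: B[2] = O
Query 4: D[0] = R
Query 5: U[2] = W
Query 6: U[3] = B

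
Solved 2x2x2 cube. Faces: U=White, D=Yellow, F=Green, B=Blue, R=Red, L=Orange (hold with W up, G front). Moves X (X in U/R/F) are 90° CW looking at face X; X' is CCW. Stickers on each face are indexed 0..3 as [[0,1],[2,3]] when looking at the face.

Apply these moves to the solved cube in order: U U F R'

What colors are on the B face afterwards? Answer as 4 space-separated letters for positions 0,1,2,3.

Answer: Y G O B

Derivation:
After move 1 (U): U=WWWW F=RRGG R=BBRR B=OOBB L=GGOO
After move 2 (U): U=WWWW F=BBGG R=OORR B=GGBB L=RROO
After move 3 (F): F=GBGB U=WWOR R=WOWR D=ROYY L=RYOY
After move 4 (R'): R=ORWW U=WBOG F=GWGR D=RBYB B=YGOB
Query: B face = YGOB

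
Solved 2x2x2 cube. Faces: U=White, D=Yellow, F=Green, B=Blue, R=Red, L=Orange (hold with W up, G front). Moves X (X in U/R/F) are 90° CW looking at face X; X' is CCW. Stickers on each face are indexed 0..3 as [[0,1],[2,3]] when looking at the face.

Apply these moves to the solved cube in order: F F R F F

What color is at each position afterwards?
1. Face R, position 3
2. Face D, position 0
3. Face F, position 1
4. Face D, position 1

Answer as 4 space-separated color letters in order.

After move 1 (F): F=GGGG U=WWOO R=WRWR D=RRYY L=OYOY
After move 2 (F): F=GGGG U=WWYY R=OROR D=WWYY L=OROR
After move 3 (R): R=OORR U=WGYG F=GWGY D=WBYB B=YBWB
After move 4 (F): F=GGYW U=WGRR R=YOGR D=ROYB L=OWOB
After move 5 (F): F=YGWG U=WGBW R=RORR D=GYYB L=OROO
Query 1: R[3] = R
Query 2: D[0] = G
Query 3: F[1] = G
Query 4: D[1] = Y

Answer: R G G Y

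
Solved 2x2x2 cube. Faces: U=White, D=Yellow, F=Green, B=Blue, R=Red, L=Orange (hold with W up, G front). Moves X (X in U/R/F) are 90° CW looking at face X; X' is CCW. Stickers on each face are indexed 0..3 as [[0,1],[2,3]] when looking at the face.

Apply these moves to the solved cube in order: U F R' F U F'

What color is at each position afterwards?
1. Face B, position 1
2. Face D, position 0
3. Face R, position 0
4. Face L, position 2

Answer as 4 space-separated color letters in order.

After move 1 (U): U=WWWW F=RRGG R=BBRR B=OOBB L=GGOO
After move 2 (F): F=GRGR U=WWOG R=WBWR D=RBYY L=GYOY
After move 3 (R'): R=BRWW U=WBOO F=GWGG D=RRYR B=YOBB
After move 4 (F): F=GGGW U=WBYY R=OROW D=WBYR L=GROR
After move 5 (U): U=YWYB F=ORGW R=YOOW B=GRBB L=GGOR
After move 6 (F'): F=RWOG U=YWYO R=BOWW D=GRYR L=GBOY
Query 1: B[1] = R
Query 2: D[0] = G
Query 3: R[0] = B
Query 4: L[2] = O

Answer: R G B O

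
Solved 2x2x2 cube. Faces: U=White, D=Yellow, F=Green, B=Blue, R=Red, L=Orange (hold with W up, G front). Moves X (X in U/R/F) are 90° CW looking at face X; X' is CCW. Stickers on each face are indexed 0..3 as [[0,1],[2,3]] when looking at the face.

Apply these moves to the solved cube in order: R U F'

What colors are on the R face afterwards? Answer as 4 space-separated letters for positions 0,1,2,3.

After move 1 (R): R=RRRR U=WGWG F=GYGY D=YBYB B=WBWB
After move 2 (U): U=WWGG F=RRGY R=WBRR B=OOWB L=GYOO
After move 3 (F'): F=RYRG U=WWWR R=BBYR D=YOYB L=GGOG
Query: R face = BBYR

Answer: B B Y R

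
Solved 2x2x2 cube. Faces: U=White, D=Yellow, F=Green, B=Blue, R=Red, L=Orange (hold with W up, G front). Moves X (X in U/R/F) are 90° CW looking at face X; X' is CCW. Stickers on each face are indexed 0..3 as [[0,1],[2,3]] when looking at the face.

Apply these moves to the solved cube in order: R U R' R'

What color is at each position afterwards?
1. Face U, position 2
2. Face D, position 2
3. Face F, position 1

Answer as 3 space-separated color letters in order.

After move 1 (R): R=RRRR U=WGWG F=GYGY D=YBYB B=WBWB
After move 2 (U): U=WWGG F=RRGY R=WBRR B=OOWB L=GYOO
After move 3 (R'): R=BRWR U=WWGO F=RWGG D=YRYY B=BOBB
After move 4 (R'): R=RRBW U=WBGB F=RWGO D=YWYG B=YORB
Query 1: U[2] = G
Query 2: D[2] = Y
Query 3: F[1] = W

Answer: G Y W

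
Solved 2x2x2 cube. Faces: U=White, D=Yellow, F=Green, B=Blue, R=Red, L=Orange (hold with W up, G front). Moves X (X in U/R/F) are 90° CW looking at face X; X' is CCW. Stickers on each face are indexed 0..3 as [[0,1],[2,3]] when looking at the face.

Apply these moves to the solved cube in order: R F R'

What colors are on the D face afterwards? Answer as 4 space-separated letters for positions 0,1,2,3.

After move 1 (R): R=RRRR U=WGWG F=GYGY D=YBYB B=WBWB
After move 2 (F): F=GGYY U=WGOO R=WRGR D=RRYB L=OYOB
After move 3 (R'): R=RRWG U=WWOW F=GGYO D=RGYY B=BBRB
Query: D face = RGYY

Answer: R G Y Y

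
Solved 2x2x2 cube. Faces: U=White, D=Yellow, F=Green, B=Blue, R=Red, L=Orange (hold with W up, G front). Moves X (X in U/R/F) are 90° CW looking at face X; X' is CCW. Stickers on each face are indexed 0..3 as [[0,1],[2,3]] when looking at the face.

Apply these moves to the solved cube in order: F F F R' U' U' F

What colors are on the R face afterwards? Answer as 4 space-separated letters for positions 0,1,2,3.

Answer: B W W Y

Derivation:
After move 1 (F): F=GGGG U=WWOO R=WRWR D=RRYY L=OYOY
After move 2 (F): F=GGGG U=WWYY R=OROR D=WWYY L=OROR
After move 3 (F): F=GGGG U=WWRR R=YRYR D=OOYY L=OWOW
After move 4 (R'): R=RRYY U=WBRB F=GWGR D=OGYG B=YBOB
After move 5 (U'): U=BBWR F=OWGR R=GWYY B=RROB L=YBOW
After move 6 (U'): U=BRBW F=YBGR R=OWYY B=GWOB L=RROW
After move 7 (F): F=GYRB U=BRWR R=BWWY D=YOYG L=ROOG
Query: R face = BWWY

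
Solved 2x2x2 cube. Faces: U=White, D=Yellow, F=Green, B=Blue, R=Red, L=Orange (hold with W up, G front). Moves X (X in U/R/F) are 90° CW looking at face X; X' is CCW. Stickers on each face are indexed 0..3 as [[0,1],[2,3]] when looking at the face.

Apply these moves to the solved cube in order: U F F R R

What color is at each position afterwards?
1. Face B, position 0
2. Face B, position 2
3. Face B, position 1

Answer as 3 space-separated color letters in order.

Answer: R G O

Derivation:
After move 1 (U): U=WWWW F=RRGG R=BBRR B=OOBB L=GGOO
After move 2 (F): F=GRGR U=WWOG R=WBWR D=RBYY L=GYOY
After move 3 (F): F=GGRR U=WWYY R=OBGR D=WWYY L=GROB
After move 4 (R): R=GORB U=WGYR F=GWRY D=WBYO B=YOWB
After move 5 (R): R=RGBO U=WWYY F=GBRO D=WWYY B=ROGB
Query 1: B[0] = R
Query 2: B[2] = G
Query 3: B[1] = O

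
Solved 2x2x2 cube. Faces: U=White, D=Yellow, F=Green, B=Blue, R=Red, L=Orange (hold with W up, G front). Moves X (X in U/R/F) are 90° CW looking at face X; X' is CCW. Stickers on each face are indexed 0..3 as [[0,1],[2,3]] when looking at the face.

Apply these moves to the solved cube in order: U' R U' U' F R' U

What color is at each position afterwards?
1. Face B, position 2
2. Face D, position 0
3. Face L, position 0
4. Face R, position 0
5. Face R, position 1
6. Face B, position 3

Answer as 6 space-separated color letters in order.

Answer: B R G R Y B

Derivation:
After move 1 (U'): U=WWWW F=OOGG R=GGRR B=RRBB L=BBOO
After move 2 (R): R=RGRG U=WOWG F=OYGY D=YBYR B=WRWB
After move 3 (U'): U=OGWW F=BBGY R=OYRG B=RGWB L=WROO
After move 4 (U'): U=GWOW F=WRGY R=BBRG B=OYWB L=RGOO
After move 5 (F): F=GWYR U=GWOG R=OBWG D=RBYR L=RYOB
After move 6 (R'): R=BGOW U=GWOO F=GWYG D=RWYR B=RYBB
After move 7 (U): U=OGOW F=BGYG R=RYOW B=RYBB L=GWOB
Query 1: B[2] = B
Query 2: D[0] = R
Query 3: L[0] = G
Query 4: R[0] = R
Query 5: R[1] = Y
Query 6: B[3] = B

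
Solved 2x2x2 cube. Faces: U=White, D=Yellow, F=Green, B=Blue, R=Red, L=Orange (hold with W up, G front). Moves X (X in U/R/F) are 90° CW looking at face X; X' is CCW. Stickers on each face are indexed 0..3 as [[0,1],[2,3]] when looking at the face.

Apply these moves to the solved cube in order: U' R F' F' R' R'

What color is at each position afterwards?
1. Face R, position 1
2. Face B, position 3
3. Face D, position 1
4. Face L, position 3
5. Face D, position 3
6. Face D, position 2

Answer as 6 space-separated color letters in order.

After move 1 (U'): U=WWWW F=OOGG R=GGRR B=RRBB L=BBOO
After move 2 (R): R=RGRG U=WOWG F=OYGY D=YBYR B=WRWB
After move 3 (F'): F=YYOG U=WORR R=BGYG D=BOYR L=BGOW
After move 4 (F'): F=YGYO U=WOBY R=OGBG D=GWYR L=BROR
After move 5 (R'): R=GGOB U=WWBW F=YOYY D=GGYO B=RRWB
After move 6 (R'): R=GBGO U=WWBR F=YWYW D=GOYY B=ORGB
Query 1: R[1] = B
Query 2: B[3] = B
Query 3: D[1] = O
Query 4: L[3] = R
Query 5: D[3] = Y
Query 6: D[2] = Y

Answer: B B O R Y Y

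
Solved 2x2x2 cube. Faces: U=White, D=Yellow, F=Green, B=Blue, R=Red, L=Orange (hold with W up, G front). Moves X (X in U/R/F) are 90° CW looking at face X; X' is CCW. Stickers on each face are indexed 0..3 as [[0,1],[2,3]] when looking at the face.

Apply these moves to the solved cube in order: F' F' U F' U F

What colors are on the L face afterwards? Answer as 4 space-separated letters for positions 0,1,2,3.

Answer: R G O R

Derivation:
After move 1 (F'): F=GGGG U=WWRR R=YRYR D=OOYY L=OWOW
After move 2 (F'): F=GGGG U=WWYY R=OROR D=WWYY L=OROR
After move 3 (U): U=YWYW F=ORGG R=BBOR B=ORBB L=GGOR
After move 4 (F'): F=RGOG U=YWBO R=WBWR D=GRYY L=GWOY
After move 5 (U): U=BYOW F=WBOG R=ORWR B=GWBB L=RGOY
After move 6 (F): F=OWGB U=BYYG R=ORWR D=WOYY L=RGOR
Query: L face = RGOR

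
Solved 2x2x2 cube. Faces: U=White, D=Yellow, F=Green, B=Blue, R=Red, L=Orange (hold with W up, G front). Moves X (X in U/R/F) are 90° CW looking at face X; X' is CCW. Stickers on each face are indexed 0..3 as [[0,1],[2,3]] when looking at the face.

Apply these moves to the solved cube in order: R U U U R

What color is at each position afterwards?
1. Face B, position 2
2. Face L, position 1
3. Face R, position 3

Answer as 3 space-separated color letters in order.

After move 1 (R): R=RRRR U=WGWG F=GYGY D=YBYB B=WBWB
After move 2 (U): U=WWGG F=RRGY R=WBRR B=OOWB L=GYOO
After move 3 (U): U=GWGW F=WBGY R=OORR B=GYWB L=RROO
After move 4 (U): U=GGWW F=OOGY R=GYRR B=RRWB L=WBOO
After move 5 (R): R=RGRY U=GOWY F=OBGB D=YWYR B=WRGB
Query 1: B[2] = G
Query 2: L[1] = B
Query 3: R[3] = Y

Answer: G B Y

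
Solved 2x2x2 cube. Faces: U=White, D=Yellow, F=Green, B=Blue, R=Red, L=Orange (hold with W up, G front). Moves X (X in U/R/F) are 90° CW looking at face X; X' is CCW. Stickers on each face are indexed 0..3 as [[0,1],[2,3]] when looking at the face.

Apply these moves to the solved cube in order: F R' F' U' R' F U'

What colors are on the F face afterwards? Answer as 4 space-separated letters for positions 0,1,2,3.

After move 1 (F): F=GGGG U=WWOO R=WRWR D=RRYY L=OYOY
After move 2 (R'): R=RRWW U=WBOB F=GWGO D=RGYG B=YBRB
After move 3 (F'): F=WOGG U=WBRW R=GRRW D=YYYG L=OBOO
After move 4 (U'): U=BWWR F=OBGG R=WORW B=GRRB L=YBOO
After move 5 (R'): R=OWWR U=BRWG F=OWGR D=YBYG B=GRYB
After move 6 (F): F=GORW U=BROB R=WWGR D=WOYG L=YYOB
After move 7 (U'): U=RBBO F=YYRW R=GOGR B=WWYB L=GROB
Query: F face = YYRW

Answer: Y Y R W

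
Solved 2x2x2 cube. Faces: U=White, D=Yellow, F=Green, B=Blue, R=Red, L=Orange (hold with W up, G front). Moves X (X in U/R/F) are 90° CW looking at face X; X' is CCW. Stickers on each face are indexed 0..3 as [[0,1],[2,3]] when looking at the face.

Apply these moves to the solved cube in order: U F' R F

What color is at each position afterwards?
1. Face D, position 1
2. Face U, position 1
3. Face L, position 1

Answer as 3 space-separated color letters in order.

Answer: Y G G

Derivation:
After move 1 (U): U=WWWW F=RRGG R=BBRR B=OOBB L=GGOO
After move 2 (F'): F=RGRG U=WWBR R=YBYR D=GOYY L=GWOW
After move 3 (R): R=YYRB U=WGBG F=RORY D=GBYO B=ROWB
After move 4 (F): F=RRYO U=WGWW R=BYGB D=RYYO L=GGOB
Query 1: D[1] = Y
Query 2: U[1] = G
Query 3: L[1] = G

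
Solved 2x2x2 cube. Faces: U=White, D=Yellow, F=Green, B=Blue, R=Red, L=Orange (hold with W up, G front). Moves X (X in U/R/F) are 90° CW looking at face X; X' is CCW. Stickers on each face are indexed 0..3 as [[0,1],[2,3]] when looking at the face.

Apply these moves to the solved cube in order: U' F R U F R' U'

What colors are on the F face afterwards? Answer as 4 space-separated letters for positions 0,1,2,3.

After move 1 (U'): U=WWWW F=OOGG R=GGRR B=RRBB L=BBOO
After move 2 (F): F=GOGO U=WWOB R=WGWR D=RGYY L=BYOY
After move 3 (R): R=WWRG U=WOOO F=GGGY D=RBYR B=BRWB
After move 4 (U): U=OWOO F=WWGY R=BRRG B=BYWB L=GGOY
After move 5 (F): F=GWYW U=OWYG R=OROG D=RBYR L=GROB
After move 6 (R'): R=RGOO U=OWYB F=GWYG D=RWYW B=RYBB
After move 7 (U'): U=WBOY F=GRYG R=GWOO B=RGBB L=RYOB
Query: F face = GRYG

Answer: G R Y G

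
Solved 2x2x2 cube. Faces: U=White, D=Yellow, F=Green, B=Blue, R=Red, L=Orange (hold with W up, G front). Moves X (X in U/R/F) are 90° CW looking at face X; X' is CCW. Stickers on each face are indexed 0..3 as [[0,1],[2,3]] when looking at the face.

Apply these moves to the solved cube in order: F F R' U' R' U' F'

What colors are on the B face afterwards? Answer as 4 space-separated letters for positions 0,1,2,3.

Answer: W O G B

Derivation:
After move 1 (F): F=GGGG U=WWOO R=WRWR D=RRYY L=OYOY
After move 2 (F): F=GGGG U=WWYY R=OROR D=WWYY L=OROR
After move 3 (R'): R=RROO U=WBYB F=GWGY D=WGYG B=YBWB
After move 4 (U'): U=BBWY F=ORGY R=GWOO B=RRWB L=YBOR
After move 5 (R'): R=WOGO U=BWWR F=OBGY D=WRYY B=GRGB
After move 6 (U'): U=WRBW F=YBGY R=OBGO B=WOGB L=GROR
After move 7 (F'): F=BYYG U=WROG R=RBWO D=RRYY L=GWOB
Query: B face = WOGB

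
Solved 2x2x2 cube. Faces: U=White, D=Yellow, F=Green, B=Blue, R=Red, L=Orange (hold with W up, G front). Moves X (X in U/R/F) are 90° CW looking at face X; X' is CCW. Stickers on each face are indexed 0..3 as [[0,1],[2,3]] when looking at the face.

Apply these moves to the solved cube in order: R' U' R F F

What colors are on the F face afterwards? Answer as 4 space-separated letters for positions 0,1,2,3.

Answer: G G G O

Derivation:
After move 1 (R'): R=RRRR U=WBWB F=GWGW D=YGYG B=YBYB
After move 2 (U'): U=BBWW F=OOGW R=GWRR B=RRYB L=YBOO
After move 3 (R): R=RGRW U=BOWW F=OGGG D=YYYR B=WRBB
After move 4 (F): F=GOGG U=BOOB R=WGWW D=RRYR L=YYOY
After move 5 (F): F=GGGO U=BOYY R=OGBW D=WWYR L=YROR
Query: F face = GGGO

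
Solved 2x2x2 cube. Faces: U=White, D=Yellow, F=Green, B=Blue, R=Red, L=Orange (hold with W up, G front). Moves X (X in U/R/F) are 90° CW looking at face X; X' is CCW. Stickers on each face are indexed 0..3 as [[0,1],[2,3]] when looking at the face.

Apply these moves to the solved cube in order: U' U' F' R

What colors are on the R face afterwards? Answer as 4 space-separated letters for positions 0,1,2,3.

Answer: Y Y R O

Derivation:
After move 1 (U'): U=WWWW F=OOGG R=GGRR B=RRBB L=BBOO
After move 2 (U'): U=WWWW F=BBGG R=OORR B=GGBB L=RROO
After move 3 (F'): F=BGBG U=WWOR R=YOYR D=ROYY L=RWOW
After move 4 (R): R=YYRO U=WGOG F=BOBY D=RBYG B=RGWB
Query: R face = YYRO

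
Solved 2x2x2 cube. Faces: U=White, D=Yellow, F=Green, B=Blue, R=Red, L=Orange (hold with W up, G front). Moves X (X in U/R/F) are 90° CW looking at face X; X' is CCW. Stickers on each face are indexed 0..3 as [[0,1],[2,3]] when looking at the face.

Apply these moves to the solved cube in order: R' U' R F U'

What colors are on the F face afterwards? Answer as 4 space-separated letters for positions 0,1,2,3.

Answer: Y Y G G

Derivation:
After move 1 (R'): R=RRRR U=WBWB F=GWGW D=YGYG B=YBYB
After move 2 (U'): U=BBWW F=OOGW R=GWRR B=RRYB L=YBOO
After move 3 (R): R=RGRW U=BOWW F=OGGG D=YYYR B=WRBB
After move 4 (F): F=GOGG U=BOOB R=WGWW D=RRYR L=YYOY
After move 5 (U'): U=OBBO F=YYGG R=GOWW B=WGBB L=WROY
Query: F face = YYGG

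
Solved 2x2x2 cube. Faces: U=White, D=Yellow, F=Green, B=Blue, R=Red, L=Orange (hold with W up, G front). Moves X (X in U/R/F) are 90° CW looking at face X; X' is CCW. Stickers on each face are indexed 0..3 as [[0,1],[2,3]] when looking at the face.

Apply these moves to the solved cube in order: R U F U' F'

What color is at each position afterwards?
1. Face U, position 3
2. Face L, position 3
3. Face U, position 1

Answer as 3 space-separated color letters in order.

After move 1 (R): R=RRRR U=WGWG F=GYGY D=YBYB B=WBWB
After move 2 (U): U=WWGG F=RRGY R=WBRR B=OOWB L=GYOO
After move 3 (F): F=GRYR U=WWOY R=GBGR D=RWYB L=GYOB
After move 4 (U'): U=WYWO F=GYYR R=GRGR B=GBWB L=OOOB
After move 5 (F'): F=YRGY U=WYGG R=WRRR D=OBYB L=OOOW
Query 1: U[3] = G
Query 2: L[3] = W
Query 3: U[1] = Y

Answer: G W Y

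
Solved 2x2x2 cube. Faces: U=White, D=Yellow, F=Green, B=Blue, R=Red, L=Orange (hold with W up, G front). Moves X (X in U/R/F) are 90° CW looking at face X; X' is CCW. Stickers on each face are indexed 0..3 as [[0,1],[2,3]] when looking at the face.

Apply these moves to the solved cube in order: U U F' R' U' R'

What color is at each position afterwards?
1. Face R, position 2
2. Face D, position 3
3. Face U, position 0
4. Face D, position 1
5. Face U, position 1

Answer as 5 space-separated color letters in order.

After move 1 (U): U=WWWW F=RRGG R=BBRR B=OOBB L=GGOO
After move 2 (U): U=WWWW F=BBGG R=OORR B=GGBB L=RROO
After move 3 (F'): F=BGBG U=WWOR R=YOYR D=ROYY L=RWOW
After move 4 (R'): R=ORYY U=WBOG F=BWBR D=RGYG B=YGOB
After move 5 (U'): U=BGWO F=RWBR R=BWYY B=OROB L=YGOW
After move 6 (R'): R=WYBY U=BOWO F=RGBO D=RWYR B=GRGB
Query 1: R[2] = B
Query 2: D[3] = R
Query 3: U[0] = B
Query 4: D[1] = W
Query 5: U[1] = O

Answer: B R B W O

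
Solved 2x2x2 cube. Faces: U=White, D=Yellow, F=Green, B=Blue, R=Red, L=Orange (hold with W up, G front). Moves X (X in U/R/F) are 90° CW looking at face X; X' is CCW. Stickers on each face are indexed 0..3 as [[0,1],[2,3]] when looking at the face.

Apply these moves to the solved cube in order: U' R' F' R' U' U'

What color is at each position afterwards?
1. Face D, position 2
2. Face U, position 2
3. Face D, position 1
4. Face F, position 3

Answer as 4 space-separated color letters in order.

Answer: Y Y W G

Derivation:
After move 1 (U'): U=WWWW F=OOGG R=GGRR B=RRBB L=BBOO
After move 2 (R'): R=GRGR U=WBWR F=OWGW D=YOYG B=YRYB
After move 3 (F'): F=WWOG U=WBGG R=ORYR D=BOYG L=BROW
After move 4 (R'): R=RROY U=WYGY F=WBOG D=BWYG B=GROB
After move 5 (U'): U=YYWG F=BROG R=WBOY B=RROB L=GROW
After move 6 (U'): U=YGYW F=GROG R=BROY B=WBOB L=RROW
Query 1: D[2] = Y
Query 2: U[2] = Y
Query 3: D[1] = W
Query 4: F[3] = G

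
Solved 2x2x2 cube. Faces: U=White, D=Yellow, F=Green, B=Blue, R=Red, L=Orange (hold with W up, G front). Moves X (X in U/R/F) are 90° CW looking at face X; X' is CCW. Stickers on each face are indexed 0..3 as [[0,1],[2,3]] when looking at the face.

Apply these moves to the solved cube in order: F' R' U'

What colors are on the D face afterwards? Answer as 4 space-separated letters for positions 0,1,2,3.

After move 1 (F'): F=GGGG U=WWRR R=YRYR D=OOYY L=OWOW
After move 2 (R'): R=RRYY U=WBRB F=GWGR D=OGYG B=YBOB
After move 3 (U'): U=BBWR F=OWGR R=GWYY B=RROB L=YBOW
Query: D face = OGYG

Answer: O G Y G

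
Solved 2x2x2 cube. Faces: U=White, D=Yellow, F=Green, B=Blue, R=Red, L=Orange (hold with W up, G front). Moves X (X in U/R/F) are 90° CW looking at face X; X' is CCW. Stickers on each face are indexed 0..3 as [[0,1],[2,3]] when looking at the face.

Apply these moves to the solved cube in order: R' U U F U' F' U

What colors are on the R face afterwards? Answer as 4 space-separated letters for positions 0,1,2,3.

Answer: B O R R

Derivation:
After move 1 (R'): R=RRRR U=WBWB F=GWGW D=YGYG B=YBYB
After move 2 (U): U=WWBB F=RRGW R=YBRR B=OOYB L=GWOO
After move 3 (U): U=BWBW F=YBGW R=OORR B=GWYB L=RROO
After move 4 (F): F=GYWB U=BWOR R=BOWR D=ROYG L=RYOG
After move 5 (U'): U=WRBO F=RYWB R=GYWR B=BOYB L=GWOG
After move 6 (F'): F=YBRW U=WRGW R=OYRR D=WGYG L=GOOB
After move 7 (U): U=GWWR F=OYRW R=BORR B=GOYB L=YBOB
Query: R face = BORR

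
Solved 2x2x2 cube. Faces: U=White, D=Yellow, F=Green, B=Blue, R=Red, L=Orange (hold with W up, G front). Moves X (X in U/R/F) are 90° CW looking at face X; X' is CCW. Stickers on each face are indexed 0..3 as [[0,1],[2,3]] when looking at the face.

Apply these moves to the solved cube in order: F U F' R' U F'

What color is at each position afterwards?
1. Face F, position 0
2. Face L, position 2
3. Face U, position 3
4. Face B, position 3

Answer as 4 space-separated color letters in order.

After move 1 (F): F=GGGG U=WWOO R=WRWR D=RRYY L=OYOY
After move 2 (U): U=OWOW F=WRGG R=BBWR B=OYBB L=GGOY
After move 3 (F'): F=RGWG U=OWBW R=RBRR D=GYYY L=GWOO
After move 4 (R'): R=BRRR U=OBBO F=RWWW D=GGYG B=YYYB
After move 5 (U): U=BOOB F=BRWW R=YYRR B=GWYB L=RWOO
After move 6 (F'): F=RWBW U=BOYR R=GYGR D=WOYG L=RBOO
Query 1: F[0] = R
Query 2: L[2] = O
Query 3: U[3] = R
Query 4: B[3] = B

Answer: R O R B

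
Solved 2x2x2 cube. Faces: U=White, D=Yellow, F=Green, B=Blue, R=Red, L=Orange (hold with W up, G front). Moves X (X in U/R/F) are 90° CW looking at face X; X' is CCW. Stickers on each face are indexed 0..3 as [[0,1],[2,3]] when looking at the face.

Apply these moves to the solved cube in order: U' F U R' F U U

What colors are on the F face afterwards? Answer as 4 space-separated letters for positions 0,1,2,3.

After move 1 (U'): U=WWWW F=OOGG R=GGRR B=RRBB L=BBOO
After move 2 (F): F=GOGO U=WWOB R=WGWR D=RGYY L=BYOY
After move 3 (U): U=OWBW F=WGGO R=RRWR B=BYBB L=GOOY
After move 4 (R'): R=RRRW U=OBBB F=WWGW D=RGYO B=YYGB
After move 5 (F): F=GWWW U=OBYO R=BRBW D=RRYO L=GROG
After move 6 (U): U=YOOB F=BRWW R=YYBW B=GRGB L=GWOG
After move 7 (U): U=OYBO F=YYWW R=GRBW B=GWGB L=BROG
Query: F face = YYWW

Answer: Y Y W W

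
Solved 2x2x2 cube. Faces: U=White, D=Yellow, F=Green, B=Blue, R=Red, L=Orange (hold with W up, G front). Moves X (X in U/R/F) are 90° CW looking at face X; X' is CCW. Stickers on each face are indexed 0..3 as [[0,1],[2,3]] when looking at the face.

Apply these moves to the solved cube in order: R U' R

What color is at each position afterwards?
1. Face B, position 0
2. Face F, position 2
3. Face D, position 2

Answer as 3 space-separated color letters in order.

After move 1 (R): R=RRRR U=WGWG F=GYGY D=YBYB B=WBWB
After move 2 (U'): U=GGWW F=OOGY R=GYRR B=RRWB L=WBOO
After move 3 (R): R=RGRY U=GOWY F=OBGB D=YWYR B=WRGB
Query 1: B[0] = W
Query 2: F[2] = G
Query 3: D[2] = Y

Answer: W G Y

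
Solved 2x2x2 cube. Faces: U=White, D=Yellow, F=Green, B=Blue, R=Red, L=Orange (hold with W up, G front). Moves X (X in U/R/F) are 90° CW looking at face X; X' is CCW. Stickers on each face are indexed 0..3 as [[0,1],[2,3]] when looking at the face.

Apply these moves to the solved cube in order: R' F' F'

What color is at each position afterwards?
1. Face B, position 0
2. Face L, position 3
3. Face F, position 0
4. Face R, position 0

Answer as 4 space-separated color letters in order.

Answer: Y R W O

Derivation:
After move 1 (R'): R=RRRR U=WBWB F=GWGW D=YGYG B=YBYB
After move 2 (F'): F=WWGG U=WBRR R=GRYR D=OOYG L=OBOW
After move 3 (F'): F=WGWG U=WBGY R=OROR D=BWYG L=OROR
Query 1: B[0] = Y
Query 2: L[3] = R
Query 3: F[0] = W
Query 4: R[0] = O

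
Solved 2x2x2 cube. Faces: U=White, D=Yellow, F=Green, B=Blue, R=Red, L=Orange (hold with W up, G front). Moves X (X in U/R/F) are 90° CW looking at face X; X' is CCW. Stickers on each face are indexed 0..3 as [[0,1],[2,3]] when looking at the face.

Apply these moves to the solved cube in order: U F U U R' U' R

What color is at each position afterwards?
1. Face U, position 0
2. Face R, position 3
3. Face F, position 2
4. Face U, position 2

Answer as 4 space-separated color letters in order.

Answer: B O G G

Derivation:
After move 1 (U): U=WWWW F=RRGG R=BBRR B=OOBB L=GGOO
After move 2 (F): F=GRGR U=WWOG R=WBWR D=RBYY L=GYOY
After move 3 (U): U=OWGW F=WBGR R=OOWR B=GYBB L=GROY
After move 4 (U): U=GOWW F=OOGR R=GYWR B=GRBB L=WBOY
After move 5 (R'): R=YRGW U=GBWG F=OOGW D=ROYR B=YRBB
After move 6 (U'): U=BGGW F=WBGW R=OOGW B=YRBB L=YROY
After move 7 (R): R=GOWO U=BBGW F=WOGR D=RBYY B=WRGB
Query 1: U[0] = B
Query 2: R[3] = O
Query 3: F[2] = G
Query 4: U[2] = G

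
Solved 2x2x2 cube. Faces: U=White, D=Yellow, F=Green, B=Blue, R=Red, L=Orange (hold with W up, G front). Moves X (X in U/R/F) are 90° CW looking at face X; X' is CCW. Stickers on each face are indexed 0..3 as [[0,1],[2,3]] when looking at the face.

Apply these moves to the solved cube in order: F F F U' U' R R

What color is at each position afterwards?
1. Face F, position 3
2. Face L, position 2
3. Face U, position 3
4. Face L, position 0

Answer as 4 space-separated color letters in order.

After move 1 (F): F=GGGG U=WWOO R=WRWR D=RRYY L=OYOY
After move 2 (F): F=GGGG U=WWYY R=OROR D=WWYY L=OROR
After move 3 (F): F=GGGG U=WWRR R=YRYR D=OOYY L=OWOW
After move 4 (U'): U=WRWR F=OWGG R=GGYR B=YRBB L=BBOW
After move 5 (U'): U=RRWW F=BBGG R=OWYR B=GGBB L=YROW
After move 6 (R): R=YORW U=RBWG F=BOGY D=OBYG B=WGRB
After move 7 (R): R=RYWO U=ROWY F=BBGG D=ORYW B=GGBB
Query 1: F[3] = G
Query 2: L[2] = O
Query 3: U[3] = Y
Query 4: L[0] = Y

Answer: G O Y Y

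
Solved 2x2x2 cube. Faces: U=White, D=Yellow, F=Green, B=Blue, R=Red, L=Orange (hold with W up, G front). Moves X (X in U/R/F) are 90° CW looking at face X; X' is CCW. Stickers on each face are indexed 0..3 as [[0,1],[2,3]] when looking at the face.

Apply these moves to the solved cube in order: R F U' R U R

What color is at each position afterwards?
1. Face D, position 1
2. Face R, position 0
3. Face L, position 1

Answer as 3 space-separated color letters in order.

After move 1 (R): R=RRRR U=WGWG F=GYGY D=YBYB B=WBWB
After move 2 (F): F=GGYY U=WGOO R=WRGR D=RRYB L=OYOB
After move 3 (U'): U=GOWO F=OYYY R=GGGR B=WRWB L=WBOB
After move 4 (R): R=GGRG U=GYWY F=ORYB D=RWYW B=OROB
After move 5 (U): U=WGYY F=GGYB R=ORRG B=WBOB L=OROB
After move 6 (R): R=ROGR U=WGYB F=GWYW D=ROYW B=YBGB
Query 1: D[1] = O
Query 2: R[0] = R
Query 3: L[1] = R

Answer: O R R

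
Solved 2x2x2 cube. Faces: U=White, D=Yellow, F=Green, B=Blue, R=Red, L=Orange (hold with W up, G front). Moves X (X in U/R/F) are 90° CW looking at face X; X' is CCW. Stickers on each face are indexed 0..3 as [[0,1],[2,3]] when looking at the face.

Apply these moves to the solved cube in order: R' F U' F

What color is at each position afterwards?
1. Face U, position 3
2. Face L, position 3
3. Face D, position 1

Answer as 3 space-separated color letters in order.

Answer: B R G

Derivation:
After move 1 (R'): R=RRRR U=WBWB F=GWGW D=YGYG B=YBYB
After move 2 (F): F=GGWW U=WBOO R=WRBR D=RRYG L=OYOG
After move 3 (U'): U=BOWO F=OYWW R=GGBR B=WRYB L=YBOG
After move 4 (F): F=WOWY U=BOGB R=WGOR D=BGYG L=YROR
Query 1: U[3] = B
Query 2: L[3] = R
Query 3: D[1] = G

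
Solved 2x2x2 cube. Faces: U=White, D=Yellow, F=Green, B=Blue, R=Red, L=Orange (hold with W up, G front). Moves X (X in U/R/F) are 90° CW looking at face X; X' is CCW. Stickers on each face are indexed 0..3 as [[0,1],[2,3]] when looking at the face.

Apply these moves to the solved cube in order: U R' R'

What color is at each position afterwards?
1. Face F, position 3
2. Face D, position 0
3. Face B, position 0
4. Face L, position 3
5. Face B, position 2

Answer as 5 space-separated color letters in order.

After move 1 (U): U=WWWW F=RRGG R=BBRR B=OOBB L=GGOO
After move 2 (R'): R=BRBR U=WBWO F=RWGW D=YRYG B=YOYB
After move 3 (R'): R=RRBB U=WYWY F=RBGO D=YWYW B=GORB
Query 1: F[3] = O
Query 2: D[0] = Y
Query 3: B[0] = G
Query 4: L[3] = O
Query 5: B[2] = R

Answer: O Y G O R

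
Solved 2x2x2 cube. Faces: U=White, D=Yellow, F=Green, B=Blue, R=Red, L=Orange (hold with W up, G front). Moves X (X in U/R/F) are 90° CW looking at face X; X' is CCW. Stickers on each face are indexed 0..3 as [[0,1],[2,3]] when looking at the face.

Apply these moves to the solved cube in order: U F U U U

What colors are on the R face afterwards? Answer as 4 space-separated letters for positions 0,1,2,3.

Answer: G R W R

Derivation:
After move 1 (U): U=WWWW F=RRGG R=BBRR B=OOBB L=GGOO
After move 2 (F): F=GRGR U=WWOG R=WBWR D=RBYY L=GYOY
After move 3 (U): U=OWGW F=WBGR R=OOWR B=GYBB L=GROY
After move 4 (U): U=GOWW F=OOGR R=GYWR B=GRBB L=WBOY
After move 5 (U): U=WGWO F=GYGR R=GRWR B=WBBB L=OOOY
Query: R face = GRWR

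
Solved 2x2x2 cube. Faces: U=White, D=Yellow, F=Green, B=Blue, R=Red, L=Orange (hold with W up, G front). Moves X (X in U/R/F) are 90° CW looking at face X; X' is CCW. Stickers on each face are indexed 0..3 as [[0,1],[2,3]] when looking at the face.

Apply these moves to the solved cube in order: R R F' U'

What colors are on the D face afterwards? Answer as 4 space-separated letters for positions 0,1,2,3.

Answer: O O Y W

Derivation:
After move 1 (R): R=RRRR U=WGWG F=GYGY D=YBYB B=WBWB
After move 2 (R): R=RRRR U=WYWY F=GBGB D=YWYW B=GBGB
After move 3 (F'): F=BBGG U=WYRR R=WRYR D=OOYW L=OYOW
After move 4 (U'): U=YRWR F=OYGG R=BBYR B=WRGB L=GBOW
Query: D face = OOYW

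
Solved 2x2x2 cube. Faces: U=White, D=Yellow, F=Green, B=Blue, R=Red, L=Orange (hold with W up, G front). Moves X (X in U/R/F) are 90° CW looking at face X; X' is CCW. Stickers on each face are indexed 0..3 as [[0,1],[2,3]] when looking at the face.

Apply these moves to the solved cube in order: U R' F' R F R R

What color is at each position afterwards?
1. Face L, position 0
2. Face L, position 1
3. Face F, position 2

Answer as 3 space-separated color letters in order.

Answer: G G G

Derivation:
After move 1 (U): U=WWWW F=RRGG R=BBRR B=OOBB L=GGOO
After move 2 (R'): R=BRBR U=WBWO F=RWGW D=YRYG B=YOYB
After move 3 (F'): F=WWRG U=WBBB R=RRYR D=GOYG L=GOOW
After move 4 (R): R=YRRR U=WWBG F=WORG D=GYYY B=BOBB
After move 5 (F): F=RWGO U=WWWO R=BRGR D=RYYY L=GGOY
After move 6 (R): R=GBRR U=WWWO F=RYGY D=RBYB B=OOWB
After move 7 (R): R=RGRB U=WYWY F=RBGB D=RWYO B=OOWB
Query 1: L[0] = G
Query 2: L[1] = G
Query 3: F[2] = G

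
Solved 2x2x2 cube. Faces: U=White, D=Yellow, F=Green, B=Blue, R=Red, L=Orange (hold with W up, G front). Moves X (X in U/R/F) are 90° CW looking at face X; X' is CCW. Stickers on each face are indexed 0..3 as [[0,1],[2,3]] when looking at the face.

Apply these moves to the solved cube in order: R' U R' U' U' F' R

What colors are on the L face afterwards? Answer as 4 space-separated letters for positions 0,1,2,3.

After move 1 (R'): R=RRRR U=WBWB F=GWGW D=YGYG B=YBYB
After move 2 (U): U=WWBB F=RRGW R=YBRR B=OOYB L=GWOO
After move 3 (R'): R=BRYR U=WYBO F=RWGB D=YRYW B=GOGB
After move 4 (U'): U=YOWB F=GWGB R=RWYR B=BRGB L=GOOO
After move 5 (U'): U=OBYW F=GOGB R=GWYR B=RWGB L=BROO
After move 6 (F'): F=OBGG U=OBGY R=RWYR D=ROYW L=BWOY
After move 7 (R): R=YRRW U=OBGG F=OOGW D=RGYR B=YWBB
Query: L face = BWOY

Answer: B W O Y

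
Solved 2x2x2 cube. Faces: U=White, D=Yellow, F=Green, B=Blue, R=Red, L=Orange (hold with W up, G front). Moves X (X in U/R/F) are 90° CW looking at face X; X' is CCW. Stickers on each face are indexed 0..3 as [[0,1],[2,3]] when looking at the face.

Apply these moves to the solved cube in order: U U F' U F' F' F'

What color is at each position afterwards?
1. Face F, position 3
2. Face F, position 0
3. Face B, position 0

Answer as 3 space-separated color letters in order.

After move 1 (U): U=WWWW F=RRGG R=BBRR B=OOBB L=GGOO
After move 2 (U): U=WWWW F=BBGG R=OORR B=GGBB L=RROO
After move 3 (F'): F=BGBG U=WWOR R=YOYR D=ROYY L=RWOW
After move 4 (U): U=OWRW F=YOBG R=GGYR B=RWBB L=BGOW
After move 5 (F'): F=OGYB U=OWGY R=OGRR D=GWYY L=BWOR
After move 6 (F'): F=GBOY U=OWOR R=WGGR D=WRYY L=BYOG
After move 7 (F'): F=BYGO U=OWWG R=RGWR D=YGYY L=BROO
Query 1: F[3] = O
Query 2: F[0] = B
Query 3: B[0] = R

Answer: O B R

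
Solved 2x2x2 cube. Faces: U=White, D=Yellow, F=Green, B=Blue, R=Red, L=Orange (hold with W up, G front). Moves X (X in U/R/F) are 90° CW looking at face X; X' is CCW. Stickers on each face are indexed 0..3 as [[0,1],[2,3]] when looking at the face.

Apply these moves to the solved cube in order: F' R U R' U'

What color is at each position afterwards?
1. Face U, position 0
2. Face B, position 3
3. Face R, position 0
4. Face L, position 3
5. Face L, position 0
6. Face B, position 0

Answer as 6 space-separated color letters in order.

Answer: W B Y W B B

Derivation:
After move 1 (F'): F=GGGG U=WWRR R=YRYR D=OOYY L=OWOW
After move 2 (R): R=YYRR U=WGRG F=GOGY D=OBYB B=RBWB
After move 3 (U): U=RWGG F=YYGY R=RBRR B=OWWB L=GOOW
After move 4 (R'): R=BRRR U=RWGO F=YWGG D=OYYY B=BWBB
After move 5 (U'): U=WORG F=GOGG R=YWRR B=BRBB L=BWOW
Query 1: U[0] = W
Query 2: B[3] = B
Query 3: R[0] = Y
Query 4: L[3] = W
Query 5: L[0] = B
Query 6: B[0] = B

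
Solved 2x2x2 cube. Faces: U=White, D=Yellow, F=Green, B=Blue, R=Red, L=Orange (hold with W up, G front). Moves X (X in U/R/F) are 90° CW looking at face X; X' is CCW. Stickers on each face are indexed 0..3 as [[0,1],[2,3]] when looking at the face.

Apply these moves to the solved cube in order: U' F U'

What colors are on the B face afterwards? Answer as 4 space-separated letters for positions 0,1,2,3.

After move 1 (U'): U=WWWW F=OOGG R=GGRR B=RRBB L=BBOO
After move 2 (F): F=GOGO U=WWOB R=WGWR D=RGYY L=BYOY
After move 3 (U'): U=WBWO F=BYGO R=GOWR B=WGBB L=RROY
Query: B face = WGBB

Answer: W G B B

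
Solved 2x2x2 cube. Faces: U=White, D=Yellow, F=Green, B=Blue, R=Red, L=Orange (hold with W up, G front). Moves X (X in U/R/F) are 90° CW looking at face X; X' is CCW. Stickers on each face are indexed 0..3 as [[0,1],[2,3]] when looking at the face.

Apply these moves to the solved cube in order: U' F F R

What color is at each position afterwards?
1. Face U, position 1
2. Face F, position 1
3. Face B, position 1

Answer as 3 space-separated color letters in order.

Answer: G W R

Derivation:
After move 1 (U'): U=WWWW F=OOGG R=GGRR B=RRBB L=BBOO
After move 2 (F): F=GOGO U=WWOB R=WGWR D=RGYY L=BYOY
After move 3 (F): F=GGOO U=WWYY R=OGBR D=WWYY L=BROG
After move 4 (R): R=BORG U=WGYO F=GWOY D=WBYR B=YRWB
Query 1: U[1] = G
Query 2: F[1] = W
Query 3: B[1] = R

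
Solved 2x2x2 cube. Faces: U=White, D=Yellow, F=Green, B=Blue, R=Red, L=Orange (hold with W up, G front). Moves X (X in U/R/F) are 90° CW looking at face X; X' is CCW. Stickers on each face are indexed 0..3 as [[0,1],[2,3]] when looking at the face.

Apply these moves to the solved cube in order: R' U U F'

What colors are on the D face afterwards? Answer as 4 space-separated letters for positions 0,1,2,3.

After move 1 (R'): R=RRRR U=WBWB F=GWGW D=YGYG B=YBYB
After move 2 (U): U=WWBB F=RRGW R=YBRR B=OOYB L=GWOO
After move 3 (U): U=BWBW F=YBGW R=OORR B=GWYB L=RROO
After move 4 (F'): F=BWYG U=BWOR R=GOYR D=ROYG L=RWOB
Query: D face = ROYG

Answer: R O Y G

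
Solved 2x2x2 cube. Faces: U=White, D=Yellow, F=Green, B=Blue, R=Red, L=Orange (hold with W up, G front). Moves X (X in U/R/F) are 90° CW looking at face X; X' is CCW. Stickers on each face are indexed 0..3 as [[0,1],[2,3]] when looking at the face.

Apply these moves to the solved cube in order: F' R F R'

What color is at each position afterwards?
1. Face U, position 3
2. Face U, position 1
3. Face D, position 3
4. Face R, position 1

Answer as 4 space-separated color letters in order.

Answer: R W O R

Derivation:
After move 1 (F'): F=GGGG U=WWRR R=YRYR D=OOYY L=OWOW
After move 2 (R): R=YYRR U=WGRG F=GOGY D=OBYB B=RBWB
After move 3 (F): F=GGYO U=WGWW R=RYGR D=RYYB L=OOOB
After move 4 (R'): R=YRRG U=WWWR F=GGYW D=RGYO B=BBYB
Query 1: U[3] = R
Query 2: U[1] = W
Query 3: D[3] = O
Query 4: R[1] = R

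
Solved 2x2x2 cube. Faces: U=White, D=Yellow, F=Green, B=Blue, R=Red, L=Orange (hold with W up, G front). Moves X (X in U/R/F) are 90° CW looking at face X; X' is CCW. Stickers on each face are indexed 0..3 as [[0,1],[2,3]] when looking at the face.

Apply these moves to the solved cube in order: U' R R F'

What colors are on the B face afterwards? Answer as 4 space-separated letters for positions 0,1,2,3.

Answer: G R O B

Derivation:
After move 1 (U'): U=WWWW F=OOGG R=GGRR B=RRBB L=BBOO
After move 2 (R): R=RGRG U=WOWG F=OYGY D=YBYR B=WRWB
After move 3 (R): R=RRGG U=WYWY F=OBGR D=YWYW B=GROB
After move 4 (F'): F=BROG U=WYRG R=WRYG D=BOYW L=BYOW
Query: B face = GROB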